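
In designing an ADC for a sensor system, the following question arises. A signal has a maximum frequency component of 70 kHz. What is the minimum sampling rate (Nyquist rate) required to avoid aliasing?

By the Nyquist-Shannon sampling theorem,
the minimum sampling rate (Nyquist rate) must be at least 2 * f_max.
Nyquist rate = 2 * 70 kHz = 140 kHz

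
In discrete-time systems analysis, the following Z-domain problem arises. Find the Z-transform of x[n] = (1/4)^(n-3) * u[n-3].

Time-shifting property: if X(z) = Z{x[n]}, then Z{x[n-d]} = z^(-d) * X(z)
X(z) = z/(z - 1/4) for x[n] = (1/4)^n * u[n]
Z{x[n-3]} = z^(-3) * z/(z - 1/4) = z^(-2)/(z - 1/4)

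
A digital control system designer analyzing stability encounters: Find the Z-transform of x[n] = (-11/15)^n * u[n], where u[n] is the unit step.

The Z-transform of a^n * u[n] is z/(z-a) for |z| > |a|.
Here a = -11/15, so X(z) = z/(z - (-11/15)) = 15z/(15z + 11)
ROC: |z| > 11/15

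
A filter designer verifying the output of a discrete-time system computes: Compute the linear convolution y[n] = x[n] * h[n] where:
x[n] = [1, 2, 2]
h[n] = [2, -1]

y[n] = sum_k x[k]*h[n-k]. Output length = len(x) + len(h) - 1 = 3 + 2 - 1 = 4.
y[0] = 1*2 = 2
y[1] = 2*2 + 1*-1 = 3
y[2] = 2*2 + 2*-1 = 2
y[3] = 2*-1 = -2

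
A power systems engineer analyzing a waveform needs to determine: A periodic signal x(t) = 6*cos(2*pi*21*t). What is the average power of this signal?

Average power of A*cos(wt) is A^2/2.
P = 6^2 / 2 = 36/2 = 18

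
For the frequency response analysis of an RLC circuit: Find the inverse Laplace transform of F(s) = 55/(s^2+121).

Standard pair: w/(s^2+w^2) <-> sin(wt)*u(t)
Recognize w^2 = 121, so w = 11; numerator 55 = 5*11.
f(t) = 5*sin(11t)*u(t)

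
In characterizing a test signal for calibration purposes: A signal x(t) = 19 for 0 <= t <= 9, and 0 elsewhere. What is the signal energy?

Energy = integral of |x(t)|^2 dt over the signal duration
= 19^2 * 9 = 361 * 9 = 3249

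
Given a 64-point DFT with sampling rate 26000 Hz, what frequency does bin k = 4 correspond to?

The frequency of DFT bin k is: f_k = k * f_s / N
f_4 = 4 * 26000 / 64 = 1625 Hz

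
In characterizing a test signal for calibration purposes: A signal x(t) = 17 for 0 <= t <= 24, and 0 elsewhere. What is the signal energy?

Energy = integral of |x(t)|^2 dt over the signal duration
= 17^2 * 24 = 289 * 24 = 6936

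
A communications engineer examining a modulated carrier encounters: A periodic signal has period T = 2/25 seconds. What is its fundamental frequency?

The fundamental frequency is the reciprocal of the period.
f = 1/T = 1/(2/25) = 25/2 Hz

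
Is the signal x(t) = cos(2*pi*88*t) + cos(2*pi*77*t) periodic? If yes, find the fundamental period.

f1 = 88 Hz, f2 = 77 Hz
Period T1 = 1/88, T2 = 1/77
Ratio T1/T2 = 77/88, which is rational.
The signal is periodic with fundamental period T = 1/GCD(88,77) = 1/11 s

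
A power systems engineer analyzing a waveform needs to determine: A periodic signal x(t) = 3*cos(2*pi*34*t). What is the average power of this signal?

Average power of A*cos(wt) is A^2/2.
P = 3^2 / 2 = 9/2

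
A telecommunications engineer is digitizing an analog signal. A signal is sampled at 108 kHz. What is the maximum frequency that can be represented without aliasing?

The maximum frequency that can be represented without aliasing
is the Nyquist frequency: f_max = f_s / 2 = 108 kHz / 2 = 54 kHz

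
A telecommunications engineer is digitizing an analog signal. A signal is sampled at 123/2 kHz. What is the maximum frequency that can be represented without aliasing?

The maximum frequency that can be represented without aliasing
is the Nyquist frequency: f_max = f_s / 2 = 123/2 kHz / 2 = 123/4 kHz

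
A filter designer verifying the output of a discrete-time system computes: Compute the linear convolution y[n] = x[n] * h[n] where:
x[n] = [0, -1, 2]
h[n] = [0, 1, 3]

y[n] = sum_k x[k]*h[n-k]. Output length = len(x) + len(h) - 1 = 3 + 3 - 1 = 5.
y[0] = 0*0 = 0
y[1] = -1*0 + 0*1 = 0
y[2] = 2*0 + -1*1 + 0*3 = -1
y[3] = 2*1 + -1*3 = -1
y[4] = 2*3 = 6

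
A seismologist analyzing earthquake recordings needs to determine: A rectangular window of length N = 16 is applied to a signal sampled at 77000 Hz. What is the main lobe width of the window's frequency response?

For a rectangular window of length N,
the main lobe width in frequency is 2*f_s/N.
= 2*77000/16 = 9625 Hz
This determines the minimum frequency separation for resolving two sinusoids.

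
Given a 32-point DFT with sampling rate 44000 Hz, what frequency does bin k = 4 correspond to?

The frequency of DFT bin k is: f_k = k * f_s / N
f_4 = 4 * 44000 / 32 = 5500 Hz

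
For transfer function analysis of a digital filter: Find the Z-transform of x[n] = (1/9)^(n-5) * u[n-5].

Time-shifting property: if X(z) = Z{x[n]}, then Z{x[n-d]} = z^(-d) * X(z)
X(z) = z/(z - 1/9) for x[n] = (1/9)^n * u[n]
Z{x[n-5]} = z^(-5) * z/(z - 1/9) = z^(-4)/(z - 1/9)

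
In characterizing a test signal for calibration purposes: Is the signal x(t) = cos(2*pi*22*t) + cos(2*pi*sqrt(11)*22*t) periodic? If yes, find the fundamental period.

f1 = 22 Hz, f2 = 22*sqrt(11) Hz
Ratio f2/f1 = sqrt(11), which is irrational.
Since the frequency ratio is irrational, no common period exists.
The signal is not periodic.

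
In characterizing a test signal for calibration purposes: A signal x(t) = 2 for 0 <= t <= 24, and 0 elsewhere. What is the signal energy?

Energy = integral of |x(t)|^2 dt over the signal duration
= 2^2 * 24 = 4 * 24 = 96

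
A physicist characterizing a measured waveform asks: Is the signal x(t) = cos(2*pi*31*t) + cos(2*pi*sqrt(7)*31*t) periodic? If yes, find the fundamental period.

f1 = 31 Hz, f2 = 31*sqrt(7) Hz
Ratio f2/f1 = sqrt(7), which is irrational.
Since the frequency ratio is irrational, no common period exists.
The signal is not periodic.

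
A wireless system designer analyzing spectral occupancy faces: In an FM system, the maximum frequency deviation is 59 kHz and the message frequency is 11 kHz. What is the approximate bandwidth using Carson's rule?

Carson's rule: BW = 2*(delta_f + f_m)
= 2*(59 + 11) kHz = 140 kHz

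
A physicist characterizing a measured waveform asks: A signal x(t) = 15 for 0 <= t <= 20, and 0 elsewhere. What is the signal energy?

Energy = integral of |x(t)|^2 dt over the signal duration
= 15^2 * 20 = 225 * 20 = 4500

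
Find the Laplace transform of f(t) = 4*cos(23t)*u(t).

Standard pair: cos(wt)*u(t) <-> s/(s^2+w^2)
With w = 23: L{4*cos(23t)*u(t)} = 4s/(s^2+529)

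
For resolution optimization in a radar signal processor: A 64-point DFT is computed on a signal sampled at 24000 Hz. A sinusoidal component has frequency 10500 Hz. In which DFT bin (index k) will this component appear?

DFT frequency resolution = f_s/N = 24000/64 = 375 Hz
Bin index k = f_signal / resolution = 10500 / 375 = 28
The signal frequency 10500 Hz falls in DFT bin k = 28.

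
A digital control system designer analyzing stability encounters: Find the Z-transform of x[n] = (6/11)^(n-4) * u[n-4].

Time-shifting property: if X(z) = Z{x[n]}, then Z{x[n-d]} = z^(-d) * X(z)
X(z) = z/(z - 6/11) for x[n] = (6/11)^n * u[n]
Z{x[n-4]} = z^(-4) * z/(z - 6/11) = z^(-3)/(z - 6/11)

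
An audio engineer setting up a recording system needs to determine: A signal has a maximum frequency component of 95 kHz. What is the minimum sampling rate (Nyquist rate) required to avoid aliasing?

By the Nyquist-Shannon sampling theorem,
the minimum sampling rate (Nyquist rate) must be at least 2 * f_max.
Nyquist rate = 2 * 95 kHz = 190 kHz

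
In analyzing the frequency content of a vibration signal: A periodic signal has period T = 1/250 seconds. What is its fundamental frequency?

The fundamental frequency is the reciprocal of the period.
f = 1/T = 1/(1/250) = 250 Hz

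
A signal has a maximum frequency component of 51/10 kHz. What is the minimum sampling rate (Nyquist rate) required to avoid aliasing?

By the Nyquist-Shannon sampling theorem,
the minimum sampling rate (Nyquist rate) must be at least 2 * f_max.
Nyquist rate = 2 * 51/10 kHz = 51/5 kHz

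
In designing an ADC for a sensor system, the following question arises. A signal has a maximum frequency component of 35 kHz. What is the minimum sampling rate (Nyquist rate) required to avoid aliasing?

By the Nyquist-Shannon sampling theorem,
the minimum sampling rate (Nyquist rate) must be at least 2 * f_max.
Nyquist rate = 2 * 35 kHz = 70 kHz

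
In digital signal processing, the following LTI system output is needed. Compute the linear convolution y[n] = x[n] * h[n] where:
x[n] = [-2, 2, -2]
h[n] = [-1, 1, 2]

y[n] = sum_k x[k]*h[n-k]. Output length = len(x) + len(h) - 1 = 3 + 3 - 1 = 5.
y[0] = -2*-1 = 2
y[1] = 2*-1 + -2*1 = -4
y[2] = -2*-1 + 2*1 + -2*2 = 0
y[3] = -2*1 + 2*2 = 2
y[4] = -2*2 = -4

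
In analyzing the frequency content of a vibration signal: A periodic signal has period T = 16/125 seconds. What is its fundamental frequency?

The fundamental frequency is the reciprocal of the period.
f = 1/T = 1/(16/125) = 125/16 Hz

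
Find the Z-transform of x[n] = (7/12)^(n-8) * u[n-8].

Time-shifting property: if X(z) = Z{x[n]}, then Z{x[n-d]} = z^(-d) * X(z)
X(z) = z/(z - 7/12) for x[n] = (7/12)^n * u[n]
Z{x[n-8]} = z^(-8) * z/(z - 7/12) = z^(-7)/(z - 7/12)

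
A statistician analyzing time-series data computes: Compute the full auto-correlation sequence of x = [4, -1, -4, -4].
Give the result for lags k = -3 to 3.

r_xx[k] = sum_m x[m]*x[m+k], indexed from 0, for k = -3 to 3:
  r_xx[-3] = x[3]*x[0] = -16
  r_xx[-2] = x[2]*x[0] + x[3]*x[1] = -12
  r_xx[-1] = x[1]*x[0] + x[2]*x[1] + x[3]*x[2] = 16
  r_xx[0] = x[0]*x[0] + x[1]*x[1] + x[2]*x[2] + x[3]*x[3] = 49
  r_xx[1] = x[0]*x[1] + x[1]*x[2] + x[2]*x[3] = 16
  r_xx[2] = x[0]*x[2] + x[1]*x[3] = -12
  r_xx[3] = x[0]*x[3] = -16
r_xx = [-16, -12, 16, 49, 16, -12, -16]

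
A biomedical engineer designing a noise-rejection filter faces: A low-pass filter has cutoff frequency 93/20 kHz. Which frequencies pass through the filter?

A low-pass filter passes all frequencies below the cutoff frequency 93/20 kHz and attenuates higher frequencies.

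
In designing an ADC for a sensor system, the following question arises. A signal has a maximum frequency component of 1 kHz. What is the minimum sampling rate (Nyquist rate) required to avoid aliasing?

By the Nyquist-Shannon sampling theorem,
the minimum sampling rate (Nyquist rate) must be at least 2 * f_max.
Nyquist rate = 2 * 1 kHz = 2 kHz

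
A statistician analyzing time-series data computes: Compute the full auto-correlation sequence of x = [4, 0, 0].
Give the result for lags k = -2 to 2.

r_xx[k] = sum_m x[m]*x[m+k], indexed from 0, for k = -2 to 2:
  r_xx[-2] = x[2]*x[0] = 0
  r_xx[-1] = x[1]*x[0] + x[2]*x[1] = 0
  r_xx[0] = x[0]*x[0] + x[1]*x[1] + x[2]*x[2] = 16
  r_xx[1] = x[0]*x[1] + x[1]*x[2] = 0
  r_xx[2] = x[0]*x[2] = 0
r_xx = [0, 0, 16, 0, 0]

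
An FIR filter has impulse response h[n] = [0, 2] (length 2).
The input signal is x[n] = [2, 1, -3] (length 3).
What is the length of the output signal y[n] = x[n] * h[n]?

For linear convolution, the output length is:
len(y) = len(x) + len(h) - 1 = 3 + 2 - 1 = 4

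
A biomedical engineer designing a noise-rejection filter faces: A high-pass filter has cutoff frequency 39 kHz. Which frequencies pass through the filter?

A high-pass filter passes all frequencies above the cutoff frequency 39 kHz and attenuates lower frequencies.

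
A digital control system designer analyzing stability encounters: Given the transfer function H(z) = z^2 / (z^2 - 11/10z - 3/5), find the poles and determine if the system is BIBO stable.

Poles are roots of the denominator: z^2 - 11/10z - 3/5 = 0.
Quadratic formula: z = [-(-11/10) +/- sqrt((-11/10)^2 - 4*(-3/5))] / 2
Discriminant = 121/100 + 12/5 = 361/100; sqrt = 19/10.
z = (11/10 +/- 19/10) / 2 => z = 3/2 or z = -2/5.
|p1| = 3/2, |p2| = 2/5.
For BIBO stability, all poles must lie inside the unit circle (|p| < 1).
System is UNSTABLE since at least one |p| >= 1.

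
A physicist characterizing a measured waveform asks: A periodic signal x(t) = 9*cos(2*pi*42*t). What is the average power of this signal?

Average power of A*cos(wt) is A^2/2.
P = 9^2 / 2 = 81/2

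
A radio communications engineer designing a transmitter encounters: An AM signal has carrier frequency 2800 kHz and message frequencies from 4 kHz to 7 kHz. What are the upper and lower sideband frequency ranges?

Upper sideband (USB) = fc + [fm_low, fm_high] = 2800 + [4, 7] = [2804, 2807] kHz
Lower sideband (LSB) = fc - [fm_high, fm_low] = 2800 - [7, 4] = [2793, 2796] kHz
Total occupied spectrum: 2793 kHz to 2807 kHz (plus carrier at 2800 kHz)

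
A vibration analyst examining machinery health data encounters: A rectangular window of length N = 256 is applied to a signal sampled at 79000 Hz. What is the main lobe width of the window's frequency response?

For a rectangular window of length N,
the main lobe width in frequency is 2*f_s/N.
= 2*79000/256 = 9875/16 Hz
This determines the minimum frequency separation for resolving two sinusoids.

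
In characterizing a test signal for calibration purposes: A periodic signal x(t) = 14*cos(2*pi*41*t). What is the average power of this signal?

Average power of A*cos(wt) is A^2/2.
P = 14^2 / 2 = 196/2 = 98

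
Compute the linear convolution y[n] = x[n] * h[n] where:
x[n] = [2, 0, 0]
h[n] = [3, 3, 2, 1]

y[n] = sum_k x[k]*h[n-k]. Output length = len(x) + len(h) - 1 = 3 + 4 - 1 = 6.
y[0] = 2*3 = 6
y[1] = 0*3 + 2*3 = 6
y[2] = 0*3 + 0*3 + 2*2 = 4
y[3] = 0*3 + 0*2 + 2*1 = 2
y[4] = 0*2 + 0*1 = 0
y[5] = 0*1 = 0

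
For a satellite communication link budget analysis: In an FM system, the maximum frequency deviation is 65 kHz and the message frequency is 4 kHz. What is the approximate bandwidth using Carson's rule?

Carson's rule: BW = 2*(delta_f + f_m)
= 2*(65 + 4) kHz = 138 kHz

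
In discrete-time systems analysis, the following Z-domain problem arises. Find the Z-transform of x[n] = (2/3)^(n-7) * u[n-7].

Time-shifting property: if X(z) = Z{x[n]}, then Z{x[n-d]} = z^(-d) * X(z)
X(z) = z/(z - 2/3) for x[n] = (2/3)^n * u[n]
Z{x[n-7]} = z^(-7) * z/(z - 2/3) = z^(-6)/(z - 2/3)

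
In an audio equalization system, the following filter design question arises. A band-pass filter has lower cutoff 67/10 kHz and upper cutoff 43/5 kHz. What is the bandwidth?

Bandwidth = f_high - f_low
= 43/5 kHz - 67/10 kHz = 19/10 kHz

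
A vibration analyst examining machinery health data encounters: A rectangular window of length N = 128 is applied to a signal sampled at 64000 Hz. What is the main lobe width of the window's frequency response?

For a rectangular window of length N,
the main lobe width in frequency is 2*f_s/N.
= 2*64000/128 = 1000 Hz
This determines the minimum frequency separation for resolving two sinusoids.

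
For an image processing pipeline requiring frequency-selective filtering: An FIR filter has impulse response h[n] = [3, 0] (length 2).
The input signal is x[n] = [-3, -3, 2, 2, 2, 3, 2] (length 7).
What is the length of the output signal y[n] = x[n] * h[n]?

For linear convolution, the output length is:
len(y) = len(x) + len(h) - 1 = 7 + 2 - 1 = 8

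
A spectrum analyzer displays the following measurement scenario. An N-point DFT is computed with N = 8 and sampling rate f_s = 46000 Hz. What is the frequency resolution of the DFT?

DFT frequency resolution = f_s / N
= 46000 / 8 = 5750 Hz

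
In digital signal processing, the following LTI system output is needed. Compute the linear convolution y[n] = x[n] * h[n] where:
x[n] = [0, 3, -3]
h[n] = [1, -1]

y[n] = sum_k x[k]*h[n-k]. Output length = len(x) + len(h) - 1 = 3 + 2 - 1 = 4.
y[0] = 0*1 = 0
y[1] = 3*1 + 0*-1 = 3
y[2] = -3*1 + 3*-1 = -6
y[3] = -3*-1 = 3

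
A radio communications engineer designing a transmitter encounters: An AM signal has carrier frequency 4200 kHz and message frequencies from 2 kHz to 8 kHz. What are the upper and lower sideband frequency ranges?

Upper sideband (USB) = fc + [fm_low, fm_high] = 4200 + [2, 8] = [4202, 4208] kHz
Lower sideband (LSB) = fc - [fm_high, fm_low] = 4200 - [8, 2] = [4192, 4198] kHz
Total occupied spectrum: 4192 kHz to 4208 kHz (plus carrier at 4200 kHz)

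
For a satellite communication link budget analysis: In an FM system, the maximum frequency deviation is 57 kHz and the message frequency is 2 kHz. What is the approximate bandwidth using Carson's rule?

Carson's rule: BW = 2*(delta_f + f_m)
= 2*(57 + 2) kHz = 118 kHz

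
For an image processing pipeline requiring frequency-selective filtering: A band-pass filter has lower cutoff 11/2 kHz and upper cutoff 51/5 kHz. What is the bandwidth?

Bandwidth = f_high - f_low
= 51/5 kHz - 11/2 kHz = 47/10 kHz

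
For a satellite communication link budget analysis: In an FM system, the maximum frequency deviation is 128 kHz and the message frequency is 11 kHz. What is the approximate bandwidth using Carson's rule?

Carson's rule: BW = 2*(delta_f + f_m)
= 2*(128 + 11) kHz = 278 kHz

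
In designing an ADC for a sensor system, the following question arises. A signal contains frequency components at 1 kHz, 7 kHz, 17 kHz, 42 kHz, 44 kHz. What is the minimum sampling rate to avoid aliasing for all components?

The highest frequency component is f_max = 44 kHz.
Nyquist rate = 2 * f_max = 2 * 44 kHz = 88 kHz.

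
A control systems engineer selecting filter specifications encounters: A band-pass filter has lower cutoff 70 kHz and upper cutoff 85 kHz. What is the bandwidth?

Bandwidth = f_high - f_low
= 85 kHz - 70 kHz = 15 kHz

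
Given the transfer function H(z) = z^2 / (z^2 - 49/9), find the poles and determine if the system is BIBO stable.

Poles are roots of the denominator: z^2 - 49/9 = 0.
Quadratic formula: z = [-(0) +/- sqrt((0)^2 - 4*(-49/9))] / 2
Discriminant = 0 + 196/9 = 196/9; sqrt = 14/3.
z = (0 +/- 14/3) / 2 => z = 7/3 or z = -7/3.
|p1| = 7/3, |p2| = 7/3.
For BIBO stability, all poles must lie inside the unit circle (|p| < 1).
System is UNSTABLE since at least one |p| >= 1.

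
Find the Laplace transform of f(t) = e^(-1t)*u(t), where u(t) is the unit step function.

Standard Laplace transform pair:
e^(-at)*u(t) <-> 1/(s+a)
With a = 1: L{e^(-1t)*u(t)} = 1/(s+1), ROC: Re(s) > -1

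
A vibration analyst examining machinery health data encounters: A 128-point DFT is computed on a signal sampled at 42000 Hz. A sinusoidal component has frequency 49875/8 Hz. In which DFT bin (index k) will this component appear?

DFT frequency resolution = f_s/N = 42000/128 = 2625/8 Hz
Bin index k = f_signal / resolution = 49875/8 / 2625/8 = 19
The signal frequency 49875/8 Hz falls in DFT bin k = 19.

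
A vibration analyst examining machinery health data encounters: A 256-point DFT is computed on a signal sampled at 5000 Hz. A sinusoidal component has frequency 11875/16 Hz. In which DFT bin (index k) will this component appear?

DFT frequency resolution = f_s/N = 5000/256 = 625/32 Hz
Bin index k = f_signal / resolution = 11875/16 / 625/32 = 38
The signal frequency 11875/16 Hz falls in DFT bin k = 38.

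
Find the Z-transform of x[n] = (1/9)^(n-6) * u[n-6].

Time-shifting property: if X(z) = Z{x[n]}, then Z{x[n-d]} = z^(-d) * X(z)
X(z) = z/(z - 1/9) for x[n] = (1/9)^n * u[n]
Z{x[n-6]} = z^(-6) * z/(z - 1/9) = z^(-5)/(z - 1/9)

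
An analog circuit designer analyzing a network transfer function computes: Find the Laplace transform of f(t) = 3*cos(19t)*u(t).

Standard pair: cos(wt)*u(t) <-> s/(s^2+w^2)
With w = 19: L{3*cos(19t)*u(t)} = 3s/(s^2+361)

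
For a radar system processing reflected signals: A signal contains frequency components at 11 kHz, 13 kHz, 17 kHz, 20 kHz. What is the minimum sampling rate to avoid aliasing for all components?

The highest frequency component is f_max = 20 kHz.
Nyquist rate = 2 * f_max = 2 * 20 kHz = 40 kHz.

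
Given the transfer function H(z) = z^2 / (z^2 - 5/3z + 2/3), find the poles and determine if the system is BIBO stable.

Poles are roots of the denominator: z^2 - 5/3z + 2/3 = 0.
Quadratic formula: z = [-(-5/3) +/- sqrt((-5/3)^2 - 4*(2/3))] / 2
Discriminant = 25/9 - 8/3 = 1/9; sqrt = 1/3.
z = (5/3 +/- 1/3) / 2 => z = 1 or z = 2/3.
|p1| = 1, |p2| = 2/3.
For BIBO stability, all poles must lie inside the unit circle (|p| < 1).
System is UNSTABLE since at least one |p| >= 1.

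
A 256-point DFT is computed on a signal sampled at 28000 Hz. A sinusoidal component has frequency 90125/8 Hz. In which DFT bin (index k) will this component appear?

DFT frequency resolution = f_s/N = 28000/256 = 875/8 Hz
Bin index k = f_signal / resolution = 90125/8 / 875/8 = 103
The signal frequency 90125/8 Hz falls in DFT bin k = 103.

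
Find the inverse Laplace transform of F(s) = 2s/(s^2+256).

Standard pair: s/(s^2+w^2) <-> cos(wt)*u(t)
With k=2, w=16: f(t) = 2*cos(16t)*u(t)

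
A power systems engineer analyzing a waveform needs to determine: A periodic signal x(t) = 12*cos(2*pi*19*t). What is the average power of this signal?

Average power of A*cos(wt) is A^2/2.
P = 12^2 / 2 = 144/2 = 72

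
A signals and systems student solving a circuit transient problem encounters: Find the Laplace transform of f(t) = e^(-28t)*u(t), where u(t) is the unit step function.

Standard Laplace transform pair:
e^(-at)*u(t) <-> 1/(s+a)
With a = 28: L{e^(-28t)*u(t)} = 1/(s+28), ROC: Re(s) > -28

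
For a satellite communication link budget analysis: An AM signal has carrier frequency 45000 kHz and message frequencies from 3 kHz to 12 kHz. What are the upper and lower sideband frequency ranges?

Upper sideband (USB) = fc + [fm_low, fm_high] = 45000 + [3, 12] = [45003, 45012] kHz
Lower sideband (LSB) = fc - [fm_high, fm_low] = 45000 - [12, 3] = [44988, 44997] kHz
Total occupied spectrum: 44988 kHz to 45012 kHz (plus carrier at 45000 kHz)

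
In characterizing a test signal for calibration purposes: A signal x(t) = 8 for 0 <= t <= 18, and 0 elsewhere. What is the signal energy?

Energy = integral of |x(t)|^2 dt over the signal duration
= 8^2 * 18 = 64 * 18 = 1152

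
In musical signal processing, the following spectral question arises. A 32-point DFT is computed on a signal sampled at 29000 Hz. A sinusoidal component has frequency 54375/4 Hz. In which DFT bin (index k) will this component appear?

DFT frequency resolution = f_s/N = 29000/32 = 3625/4 Hz
Bin index k = f_signal / resolution = 54375/4 / 3625/4 = 15
The signal frequency 54375/4 Hz falls in DFT bin k = 15.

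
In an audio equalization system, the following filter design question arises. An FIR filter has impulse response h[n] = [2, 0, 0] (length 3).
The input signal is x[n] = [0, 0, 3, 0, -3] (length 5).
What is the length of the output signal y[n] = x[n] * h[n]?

For linear convolution, the output length is:
len(y) = len(x) + len(h) - 1 = 5 + 3 - 1 = 7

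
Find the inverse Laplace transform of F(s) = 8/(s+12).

Standard pair: k/(s+a) <-> k*e^(-at)*u(t)
With k=8, a=12: f(t) = 8*e^(-12t)*u(t)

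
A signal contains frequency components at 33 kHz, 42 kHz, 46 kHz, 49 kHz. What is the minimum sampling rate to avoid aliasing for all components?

The highest frequency component is f_max = 49 kHz.
Nyquist rate = 2 * f_max = 2 * 49 kHz = 98 kHz.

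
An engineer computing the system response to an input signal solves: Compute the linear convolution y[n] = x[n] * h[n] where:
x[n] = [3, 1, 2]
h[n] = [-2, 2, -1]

y[n] = sum_k x[k]*h[n-k]. Output length = len(x) + len(h) - 1 = 3 + 3 - 1 = 5.
y[0] = 3*-2 = -6
y[1] = 1*-2 + 3*2 = 4
y[2] = 2*-2 + 1*2 + 3*-1 = -5
y[3] = 2*2 + 1*-1 = 3
y[4] = 2*-1 = -2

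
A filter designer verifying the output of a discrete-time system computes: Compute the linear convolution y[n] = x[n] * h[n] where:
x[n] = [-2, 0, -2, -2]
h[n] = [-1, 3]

y[n] = sum_k x[k]*h[n-k]. Output length = len(x) + len(h) - 1 = 4 + 2 - 1 = 5.
y[0] = -2*-1 = 2
y[1] = 0*-1 + -2*3 = -6
y[2] = -2*-1 + 0*3 = 2
y[3] = -2*-1 + -2*3 = -4
y[4] = -2*3 = -6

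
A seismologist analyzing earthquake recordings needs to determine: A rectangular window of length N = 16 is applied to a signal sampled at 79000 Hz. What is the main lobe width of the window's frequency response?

For a rectangular window of length N,
the main lobe width in frequency is 2*f_s/N.
= 2*79000/16 = 9875 Hz
This determines the minimum frequency separation for resolving two sinusoids.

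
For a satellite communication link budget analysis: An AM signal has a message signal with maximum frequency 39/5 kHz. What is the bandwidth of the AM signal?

In AM (double-sideband), the bandwidth is twice the message frequency.
BW = 2 * f_m = 2 * 39/5 kHz = 78/5 kHz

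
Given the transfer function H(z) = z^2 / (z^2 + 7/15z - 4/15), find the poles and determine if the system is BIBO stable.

Poles are roots of the denominator: z^2 + 7/15z - 4/15 = 0.
Quadratic formula: z = [-(7/15) +/- sqrt((7/15)^2 - 4*(-4/15))] / 2
Discriminant = 49/225 + 16/15 = 289/225; sqrt = 17/15.
z = (-7/15 +/- 17/15) / 2 => z = 1/3 or z = -4/5.
|p1| = 1/3, |p2| = 4/5.
For BIBO stability, all poles must lie inside the unit circle (|p| < 1).
System is STABLE since both |p| < 1.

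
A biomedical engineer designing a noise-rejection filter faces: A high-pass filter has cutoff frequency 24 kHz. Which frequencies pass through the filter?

A high-pass filter passes all frequencies above the cutoff frequency 24 kHz and attenuates lower frequencies.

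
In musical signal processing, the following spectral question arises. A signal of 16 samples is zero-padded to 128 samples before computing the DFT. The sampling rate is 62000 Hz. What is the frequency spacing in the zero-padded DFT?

Original DFT: N = 16, resolution = f_s/N = 62000/16 = 3875 Hz
Zero-padded DFT: N = 128, resolution = f_s/N = 62000/128 = 3875/8 Hz
Zero-padding interpolates the spectrum (finer frequency grid)
but does NOT improve the true spectral resolution (ability to resolve close frequencies).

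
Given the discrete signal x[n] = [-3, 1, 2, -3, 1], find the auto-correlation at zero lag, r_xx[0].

The auto-correlation at zero lag r_xx[0] equals the signal energy.
r_xx[0] = sum of x[n]^2 = (-3)^2 + 1^2 + 2^2 + (-3)^2 + 1^2
= 9 + 1 + 4 + 9 + 1 = 24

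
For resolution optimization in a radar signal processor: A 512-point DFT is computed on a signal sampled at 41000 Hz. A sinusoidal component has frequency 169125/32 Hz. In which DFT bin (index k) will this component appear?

DFT frequency resolution = f_s/N = 41000/512 = 5125/64 Hz
Bin index k = f_signal / resolution = 169125/32 / 5125/64 = 66
The signal frequency 169125/32 Hz falls in DFT bin k = 66.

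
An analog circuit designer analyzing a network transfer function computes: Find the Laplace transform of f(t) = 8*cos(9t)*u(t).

Standard pair: cos(wt)*u(t) <-> s/(s^2+w^2)
With w = 9: L{8*cos(9t)*u(t)} = 8s/(s^2+81)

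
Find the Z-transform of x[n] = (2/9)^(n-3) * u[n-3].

Time-shifting property: if X(z) = Z{x[n]}, then Z{x[n-d]} = z^(-d) * X(z)
X(z) = z/(z - 2/9) for x[n] = (2/9)^n * u[n]
Z{x[n-3]} = z^(-3) * z/(z - 2/9) = z^(-2)/(z - 2/9)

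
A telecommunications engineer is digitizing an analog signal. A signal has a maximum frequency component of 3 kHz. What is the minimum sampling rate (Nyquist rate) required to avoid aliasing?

By the Nyquist-Shannon sampling theorem,
the minimum sampling rate (Nyquist rate) must be at least 2 * f_max.
Nyquist rate = 2 * 3 kHz = 6 kHz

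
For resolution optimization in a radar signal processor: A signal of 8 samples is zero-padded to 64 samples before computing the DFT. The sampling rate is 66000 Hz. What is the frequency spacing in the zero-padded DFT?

Original DFT: N = 8, resolution = f_s/N = 66000/8 = 8250 Hz
Zero-padded DFT: N = 64, resolution = f_s/N = 66000/64 = 4125/4 Hz
Zero-padding interpolates the spectrum (finer frequency grid)
but does NOT improve the true spectral resolution (ability to resolve close frequencies).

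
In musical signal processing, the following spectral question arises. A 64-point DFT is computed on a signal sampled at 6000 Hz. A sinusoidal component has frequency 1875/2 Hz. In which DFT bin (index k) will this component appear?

DFT frequency resolution = f_s/N = 6000/64 = 375/4 Hz
Bin index k = f_signal / resolution = 1875/2 / 375/4 = 10
The signal frequency 1875/2 Hz falls in DFT bin k = 10.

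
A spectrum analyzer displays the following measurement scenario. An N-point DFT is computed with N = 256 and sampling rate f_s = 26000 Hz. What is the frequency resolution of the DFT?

DFT frequency resolution = f_s / N
= 26000 / 256 = 1625/16 Hz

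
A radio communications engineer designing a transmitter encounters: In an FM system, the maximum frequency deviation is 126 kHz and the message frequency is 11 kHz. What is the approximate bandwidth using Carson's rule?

Carson's rule: BW = 2*(delta_f + f_m)
= 2*(126 + 11) kHz = 274 kHz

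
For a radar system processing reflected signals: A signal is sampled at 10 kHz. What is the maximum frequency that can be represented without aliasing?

The maximum frequency that can be represented without aliasing
is the Nyquist frequency: f_max = f_s / 2 = 10 kHz / 2 = 5 kHz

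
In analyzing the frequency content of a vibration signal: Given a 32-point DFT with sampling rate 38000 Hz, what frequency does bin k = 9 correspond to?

The frequency of DFT bin k is: f_k = k * f_s / N
f_9 = 9 * 38000 / 32 = 21375/2 Hz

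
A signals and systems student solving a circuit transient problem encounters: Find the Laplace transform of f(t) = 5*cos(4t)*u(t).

Standard pair: cos(wt)*u(t) <-> s/(s^2+w^2)
With w = 4: L{5*cos(4t)*u(t)} = 5s/(s^2+16)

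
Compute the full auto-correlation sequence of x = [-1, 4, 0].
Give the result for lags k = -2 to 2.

r_xx[k] = sum_m x[m]*x[m+k], indexed from 0, for k = -2 to 2:
  r_xx[-2] = x[2]*x[0] = 0
  r_xx[-1] = x[1]*x[0] + x[2]*x[1] = -4
  r_xx[0] = x[0]*x[0] + x[1]*x[1] + x[2]*x[2] = 17
  r_xx[1] = x[0]*x[1] + x[1]*x[2] = -4
  r_xx[2] = x[0]*x[2] = 0
r_xx = [0, -4, 17, -4, 0]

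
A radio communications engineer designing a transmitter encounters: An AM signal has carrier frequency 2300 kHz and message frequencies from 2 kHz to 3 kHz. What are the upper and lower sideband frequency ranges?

Upper sideband (USB) = fc + [fm_low, fm_high] = 2300 + [2, 3] = [2302, 2303] kHz
Lower sideband (LSB) = fc - [fm_high, fm_low] = 2300 - [3, 2] = [2297, 2298] kHz
Total occupied spectrum: 2297 kHz to 2303 kHz (plus carrier at 2300 kHz)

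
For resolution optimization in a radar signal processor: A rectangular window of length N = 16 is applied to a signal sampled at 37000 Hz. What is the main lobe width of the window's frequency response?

For a rectangular window of length N,
the main lobe width in frequency is 2*f_s/N.
= 2*37000/16 = 4625 Hz
This determines the minimum frequency separation for resolving two sinusoids.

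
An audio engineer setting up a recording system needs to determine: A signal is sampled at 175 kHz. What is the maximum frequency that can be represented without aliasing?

The maximum frequency that can be represented without aliasing
is the Nyquist frequency: f_max = f_s / 2 = 175 kHz / 2 = 175/2 kHz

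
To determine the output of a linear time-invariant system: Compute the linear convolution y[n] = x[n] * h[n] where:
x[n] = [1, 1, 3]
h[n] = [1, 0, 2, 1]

y[n] = sum_k x[k]*h[n-k]. Output length = len(x) + len(h) - 1 = 3 + 4 - 1 = 6.
y[0] = 1*1 = 1
y[1] = 1*1 + 1*0 = 1
y[2] = 3*1 + 1*0 + 1*2 = 5
y[3] = 3*0 + 1*2 + 1*1 = 3
y[4] = 3*2 + 1*1 = 7
y[5] = 3*1 = 3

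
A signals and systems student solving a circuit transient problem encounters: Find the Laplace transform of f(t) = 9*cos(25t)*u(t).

Standard pair: cos(wt)*u(t) <-> s/(s^2+w^2)
With w = 25: L{9*cos(25t)*u(t)} = 9s/(s^2+625)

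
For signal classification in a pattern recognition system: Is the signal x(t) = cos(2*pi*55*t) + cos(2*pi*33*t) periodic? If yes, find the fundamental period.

f1 = 55 Hz, f2 = 33 Hz
Period T1 = 1/55, T2 = 1/33
Ratio T1/T2 = 33/55, which is rational.
The signal is periodic with fundamental period T = 1/GCD(55,33) = 1/11 s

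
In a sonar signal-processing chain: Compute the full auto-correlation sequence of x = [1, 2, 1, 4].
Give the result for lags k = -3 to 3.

r_xx[k] = sum_m x[m]*x[m+k], indexed from 0, for k = -3 to 3:
  r_xx[-3] = x[3]*x[0] = 4
  r_xx[-2] = x[2]*x[0] + x[3]*x[1] = 9
  r_xx[-1] = x[1]*x[0] + x[2]*x[1] + x[3]*x[2] = 8
  r_xx[0] = x[0]*x[0] + x[1]*x[1] + x[2]*x[2] + x[3]*x[3] = 22
  r_xx[1] = x[0]*x[1] + x[1]*x[2] + x[2]*x[3] = 8
  r_xx[2] = x[0]*x[2] + x[1]*x[3] = 9
  r_xx[3] = x[0]*x[3] = 4
r_xx = [4, 9, 8, 22, 8, 9, 4]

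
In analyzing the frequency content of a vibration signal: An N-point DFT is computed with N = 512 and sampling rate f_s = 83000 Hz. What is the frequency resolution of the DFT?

DFT frequency resolution = f_s / N
= 83000 / 512 = 10375/64 Hz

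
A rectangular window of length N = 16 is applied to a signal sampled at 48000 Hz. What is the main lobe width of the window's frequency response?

For a rectangular window of length N,
the main lobe width in frequency is 2*f_s/N.
= 2*48000/16 = 6000 Hz
This determines the minimum frequency separation for resolving two sinusoids.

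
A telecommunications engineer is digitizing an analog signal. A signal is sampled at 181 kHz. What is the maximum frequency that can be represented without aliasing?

The maximum frequency that can be represented without aliasing
is the Nyquist frequency: f_max = f_s / 2 = 181 kHz / 2 = 181/2 kHz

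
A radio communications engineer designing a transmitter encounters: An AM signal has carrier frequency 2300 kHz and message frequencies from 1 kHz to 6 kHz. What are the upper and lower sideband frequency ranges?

Upper sideband (USB) = fc + [fm_low, fm_high] = 2300 + [1, 6] = [2301, 2306] kHz
Lower sideband (LSB) = fc - [fm_high, fm_low] = 2300 - [6, 1] = [2294, 2299] kHz
Total occupied spectrum: 2294 kHz to 2306 kHz (plus carrier at 2300 kHz)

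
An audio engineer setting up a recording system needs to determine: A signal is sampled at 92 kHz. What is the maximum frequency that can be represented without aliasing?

The maximum frequency that can be represented without aliasing
is the Nyquist frequency: f_max = f_s / 2 = 92 kHz / 2 = 46 kHz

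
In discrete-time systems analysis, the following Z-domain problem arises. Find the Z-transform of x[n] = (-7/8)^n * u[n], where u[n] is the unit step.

The Z-transform of a^n * u[n] is z/(z-a) for |z| > |a|.
Here a = -7/8, so X(z) = z/(z - (-7/8)) = 8z/(8z + 7)
ROC: |z| > 7/8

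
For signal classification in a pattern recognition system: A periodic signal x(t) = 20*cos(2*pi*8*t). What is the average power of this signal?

Average power of A*cos(wt) is A^2/2.
P = 20^2 / 2 = 400/2 = 200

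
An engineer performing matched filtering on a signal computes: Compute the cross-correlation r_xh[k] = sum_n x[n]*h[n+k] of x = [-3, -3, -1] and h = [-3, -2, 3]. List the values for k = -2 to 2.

Both sequences indexed from 0 and zero outside their support.
Lags with overlap: k = -2 to 2.
  r_xh[-2] = x[2]*h[0] = 3
  r_xh[-1] = x[1]*h[0] + x[2]*h[1] = 11
  r_xh[0] = x[0]*h[0] + x[1]*h[1] + x[2]*h[2] = 12
  r_xh[1] = x[0]*h[1] + x[1]*h[2] = -3
  r_xh[2] = x[0]*h[2] = -9
r_xh = [3, 11, 12, -3, -9] (for k = -2, ..., 2)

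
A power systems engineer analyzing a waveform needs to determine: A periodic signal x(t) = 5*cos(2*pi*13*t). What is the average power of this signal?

Average power of A*cos(wt) is A^2/2.
P = 5^2 / 2 = 25/2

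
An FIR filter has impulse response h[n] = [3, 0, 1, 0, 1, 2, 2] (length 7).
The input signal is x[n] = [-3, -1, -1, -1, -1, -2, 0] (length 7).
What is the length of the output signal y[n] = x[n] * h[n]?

For linear convolution, the output length is:
len(y) = len(x) + len(h) - 1 = 7 + 7 - 1 = 13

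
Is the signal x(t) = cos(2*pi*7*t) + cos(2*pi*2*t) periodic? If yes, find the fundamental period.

f1 = 7 Hz, f2 = 2 Hz
Period T1 = 1/7, T2 = 1/2
Ratio T1/T2 = 2/7, which is rational.
The signal is periodic with fundamental period T = 1/GCD(7,2) = 1 s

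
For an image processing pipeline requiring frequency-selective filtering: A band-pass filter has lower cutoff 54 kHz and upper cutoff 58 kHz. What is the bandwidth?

Bandwidth = f_high - f_low
= 58 kHz - 54 kHz = 4 kHz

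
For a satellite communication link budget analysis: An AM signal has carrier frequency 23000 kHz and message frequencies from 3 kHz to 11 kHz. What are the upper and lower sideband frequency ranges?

Upper sideband (USB) = fc + [fm_low, fm_high] = 23000 + [3, 11] = [23003, 23011] kHz
Lower sideband (LSB) = fc - [fm_high, fm_low] = 23000 - [11, 3] = [22989, 22997] kHz
Total occupied spectrum: 22989 kHz to 23011 kHz (plus carrier at 23000 kHz)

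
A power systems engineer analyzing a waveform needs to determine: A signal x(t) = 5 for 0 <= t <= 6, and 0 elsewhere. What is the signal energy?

Energy = integral of |x(t)|^2 dt over the signal duration
= 5^2 * 6 = 25 * 6 = 150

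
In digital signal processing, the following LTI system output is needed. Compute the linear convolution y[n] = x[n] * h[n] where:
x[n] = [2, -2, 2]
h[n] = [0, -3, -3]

y[n] = sum_k x[k]*h[n-k]. Output length = len(x) + len(h) - 1 = 3 + 3 - 1 = 5.
y[0] = 2*0 = 0
y[1] = -2*0 + 2*-3 = -6
y[2] = 2*0 + -2*-3 + 2*-3 = 0
y[3] = 2*-3 + -2*-3 = 0
y[4] = 2*-3 = -6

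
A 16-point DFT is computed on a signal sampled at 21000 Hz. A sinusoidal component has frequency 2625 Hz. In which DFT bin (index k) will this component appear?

DFT frequency resolution = f_s/N = 21000/16 = 2625/2 Hz
Bin index k = f_signal / resolution = 2625 / 2625/2 = 2
The signal frequency 2625 Hz falls in DFT bin k = 2.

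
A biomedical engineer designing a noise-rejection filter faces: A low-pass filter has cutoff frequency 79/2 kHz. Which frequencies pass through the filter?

A low-pass filter passes all frequencies below the cutoff frequency 79/2 kHz and attenuates higher frequencies.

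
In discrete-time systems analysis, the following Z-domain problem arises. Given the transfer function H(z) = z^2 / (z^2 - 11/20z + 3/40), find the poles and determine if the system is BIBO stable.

Poles are roots of the denominator: z^2 - 11/20z + 3/40 = 0.
Quadratic formula: z = [-(-11/20) +/- sqrt((-11/20)^2 - 4*(3/40))] / 2
Discriminant = 121/400 - 3/10 = 1/400; sqrt = 1/20.
z = (11/20 +/- 1/20) / 2 => z = 3/10 or z = 1/4.
|p1| = 1/4, |p2| = 3/10.
For BIBO stability, all poles must lie inside the unit circle (|p| < 1).
System is STABLE since both |p| < 1.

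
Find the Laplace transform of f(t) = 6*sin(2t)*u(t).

Standard pair: sin(wt)*u(t) <-> w/(s^2+w^2)
With w = 2: L{6*sin(2t)*u(t)} = 12/(s^2+4)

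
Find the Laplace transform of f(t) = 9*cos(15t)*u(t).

Standard pair: cos(wt)*u(t) <-> s/(s^2+w^2)
With w = 15: L{9*cos(15t)*u(t)} = 9s/(s^2+225)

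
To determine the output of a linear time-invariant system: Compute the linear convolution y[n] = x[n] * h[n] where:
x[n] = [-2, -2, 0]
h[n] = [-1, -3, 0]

y[n] = sum_k x[k]*h[n-k]. Output length = len(x) + len(h) - 1 = 3 + 3 - 1 = 5.
y[0] = -2*-1 = 2
y[1] = -2*-1 + -2*-3 = 8
y[2] = 0*-1 + -2*-3 + -2*0 = 6
y[3] = 0*-3 + -2*0 = 0
y[4] = 0*0 = 0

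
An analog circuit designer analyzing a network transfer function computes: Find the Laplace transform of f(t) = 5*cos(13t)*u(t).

Standard pair: cos(wt)*u(t) <-> s/(s^2+w^2)
With w = 13: L{5*cos(13t)*u(t)} = 5s/(s^2+169)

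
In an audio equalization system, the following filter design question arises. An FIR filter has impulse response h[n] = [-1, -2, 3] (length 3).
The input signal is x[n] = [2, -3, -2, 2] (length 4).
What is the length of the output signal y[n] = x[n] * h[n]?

For linear convolution, the output length is:
len(y) = len(x) + len(h) - 1 = 4 + 3 - 1 = 6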